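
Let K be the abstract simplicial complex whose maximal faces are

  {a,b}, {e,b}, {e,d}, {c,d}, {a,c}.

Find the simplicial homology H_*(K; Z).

Order the vertices as a < b < c < d < e. Listing each simplex with vertices in this order, K has dimension 1 with simplices:

  0-simplices (5): a, b, c, d, e
  1-simplices (5): ab, ac, be, cd, de

giving chain groups C_0 ≅ Z^5, C_1 ≅ Z^5.

Boundary ∂_1: C_1 → C_0 sends each edge [p,q] (with p < q) to q − p. For instance
  ∂cd = d − c.
The 5×5 boundary matrix has rank 4 and Smith normal form diag(1,1,1,1).

Reading off H_k = ker ∂_k / im ∂_{k+1}:

  H_0: rank C_0 − rank ∂_1 = 5 − 4 = 1, and the invariant factors of ∂_1 are all 1, so H_0 ≅ Z.
  H_1: rank ker ∂_1 − rank ∂_2 = (5 − 4) − 0 = 1, and there is no ∂_2, so H_1 ≅ Z.

As a check, the Euler characteristic is 5 − 5 = 0, which agrees with 1 − 1 = 0.
(K is a triangulation of the circle S^1.)

H_0 = Z,  H_1 = Z.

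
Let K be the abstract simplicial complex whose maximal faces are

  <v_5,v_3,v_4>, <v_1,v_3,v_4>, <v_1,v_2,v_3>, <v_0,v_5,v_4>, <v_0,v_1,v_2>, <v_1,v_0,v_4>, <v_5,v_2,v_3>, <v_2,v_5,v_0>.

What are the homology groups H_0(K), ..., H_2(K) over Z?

H_0 ≅ Z,  H_1 = 0,  H_2 ≅ Z.

Take the total order v_0 < v_1 < v_2 < v_3 < v_4 < v_5 on the vertex set. Then K (dimension 2) consists of the simplices:

  0-simplices (6): [v_0], [v_1], [v_2], [v_3], [v_4], [v_5]
  1-simplices (12): [v_0,v_1], [v_0,v_2], [v_0,v_4], [v_0,v_5], [v_1,v_2], [v_1,v_3], [v_1,v_4], [v_2,v_3], [v_2,v_5], [v_3,v_4], [v_3,v_5], [v_4,v_5]
  2-simplices (8): [v_0,v_1,v_2], [v_0,v_1,v_4], [v_0,v_2,v_5], [v_0,v_4,v_5], [v_1,v_2,v_3], [v_1,v_3,v_4], [v_2,v_3,v_5], [v_3,v_4,v_5]

giving chain groups C_0 ≅ Z^6, C_1 ≅ Z^12, C_2 ≅ Z^8.

The boundary map ∂_1: C_1 → C_0 is given by ∂[p,q] = [q] − [p].
As a 6×12 matrix over Z this has rank 5, with invariant factors (1,1,1,1,1).

Boundary ∂_2: C_2 → C_1 acts by ∂[p,q,r] = [q,r] − [p,r] + [p,q]. For instance
  ∂[v_0,v_2,v_5] = [v_2,v_5] − [v_0,v_5] + [v_0,v_2],
  ∂[v_0,v_4,v_5] = [v_4,v_5] − [v_0,v_5] + [v_0,v_4].
The resulting 12×8 matrix has rank 7, and its Smith normal form has invariant factors (1,1,1,1,1,1,1).

Computing H_k = (kernel of ∂_k) / (image of ∂_{k+1}):

  H_0: rank C_0 − rank ∂_1 = 6 − 5 = 1, and the invariant factors of ∂_1 are all 1, so H_0 ≅ Z.
  H_1: rank ker ∂_1 − rank ∂_2 = (12 − 5) − 7 = 0, and the invariant factors of ∂_2 are all 1, so H_1 ≅ 0.
  H_2: rank ker ∂_2 − rank ∂_3 = (8 − 7) − 0 = 1, and there is no ∂_3, so H_2 ≅ Z.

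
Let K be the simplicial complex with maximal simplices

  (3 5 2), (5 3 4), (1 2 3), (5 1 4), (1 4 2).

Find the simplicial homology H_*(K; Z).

Fix the vertex order 1 < 2 < 3 < 4 < 5 and write every simplex with vertices in increasing order. Then dim K = 2 and the simplices of K are:

  0-simplices (5): [1], [2], [3], [4], [5]
  1-simplices (10): [1,2], [1,3], [1,4], [1,5], [2,3], [2,4], [2,5], [3,4], [3,5], [4,5]
  2-simplices (5): [1,2,3], [1,2,4], [1,4,5], [2,3,5], [3,4,5]

giving chain groups C_0 ≅ Z^5, C_1 ≅ Z^10, C_2 ≅ Z^5.

∂_1: C_1 → C_0 maps an edge to its endpoints' difference, ∂[p,q] = q − p. For instance
  ∂[2,3] = [3] − [2].
The 5×10 boundary matrix has rank 4 and Smith normal form diag(1,1,1,1).

∂_2: C_2 → C_1 acts by ∂[p,q,r] = [q,r] − [p,r] + [p,q]. For instance
  ∂[1,2,3] = [2,3] − [1,3] + [1,2],
  ∂[1,2,4] = [2,4] − [1,4] + [1,2].
The resulting 10×5 matrix has rank 5, and its Smith normal form has invariant factors (1,1,1,1,1).

Now H_k = ker ∂_k / im ∂_{k+1}, so:

  H_0: rank C_0 − rank ∂_1 = 5 − 4 = 1, and the invariant factors of ∂_1 are all 1, so H_0 = Z.
  H_1: rank ker ∂_1 − rank ∂_2 = (10 − 4) − 5 = 1, and the invariant factors of ∂_2 are all 1, so H_1 = Z.
  H_2: rank ker ∂_2 − rank ∂_3 = (5 − 5) − 0 = 0, and there is no ∂_3, so H_2 = 0.

(K is a triangulation of the Möbius band.)

H_0 = Z,  H_1 = Z,  H_2 = 0.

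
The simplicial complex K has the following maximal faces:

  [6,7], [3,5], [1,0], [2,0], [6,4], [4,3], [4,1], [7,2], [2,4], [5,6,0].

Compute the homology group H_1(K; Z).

H_1 ≅ Z^4.

Order the vertices as 0 < 1 < 2 < 3 < 4 < 5 < 6 < 7. Listing each simplex with vertices in this order, K has dimension 2 with simplices:

  0-simplices (8): [0], [1], [2], [3], [4], [5], [6], [7]
  1-simplices (12): [0,1], [0,2], [0,5], [0,6], [1,4], [2,4], [2,7], [3,4], [3,5], [4,6], [5,6], [6,7]
  2-simplices (1): [0,5,6]

Hence C_0 ≅ Z^8, C_1 ≅ Z^12, C_2 ≅ Z^1.

∂_1: C_1 → C_0 sends each edge [p,q] (with p < q) to q − p. For instance
  ∂[5,6] = [6] − [5].
This gives a 8×12 integer matrix of rank 7; reducing to Smith normal form yields diagonal entries (1,1,1,1,1,1,1).

Boundary ∂_2: C_2 → C_1 acts by ∂[p,q,r] = [q,r] − [p,r] + [p,q]. For instance
  ∂[0,5,6] = [5,6] − [0,6] + [0,5].
This gives a 12×1 integer matrix of rank 1; reducing to Smith normal form yields diagonal entries (1).

From H_k ≅ ker(∂_k) / im(∂_{k+1}) we obtain:

  H_1: rank ker ∂_1 − rank ∂_2 = (12 − 7) − 1 = 4, and the invariant factors of ∂_2 are all 1, so H_1 = Z^4.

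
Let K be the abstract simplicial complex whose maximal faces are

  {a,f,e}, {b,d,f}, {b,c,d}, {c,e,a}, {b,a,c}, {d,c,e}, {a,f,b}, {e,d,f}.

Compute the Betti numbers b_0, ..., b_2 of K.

Take the total order a < b < c < d < e < f on the vertex set. Then K (dimension 2) consists of the simplices:

  0-simplices (6): a, b, c, d, e, f
  1-simplices (12): ab, ac, ae, af, bc, bd, bf, cd, ce, de, df, ef
  2-simplices (8): abc, abf, ace, aef, bcd, bdf, cde, def

so the chain groups are C_0 ≅ Z^6, C_1 ≅ Z^12, C_2 ≅ Z^8.

The boundary map ∂_1: C_1 → C_0 sends each edge [p,q] (with p < q) to q − p. For instance
  ∂df = f − d.
As a 6×12 matrix over Z this has rank 5, with invariant factors (1,1,1,1,1).

∂_2: C_2 → C_1 sends each 2-simplex [p,q,r] to [q,r] − [p,r] + [p,q]. For instance
  ∂abf = bf − af + ab,
  ∂bcd = cd − bd + bc.
The 12×8 boundary matrix has rank 7 and Smith normal form diag(1,1,1,1,1,1,1).

Now H_k = ker ∂_k / im ∂_{k+1}, so:

  H_0: rank C_0 − rank ∂_1 = 6 − 5 = 1, and the invariant factors of ∂_1 are all 1, so H_0 = Z.
  H_1: rank ker ∂_1 − rank ∂_2 = (12 − 5) − 7 = 0, and the invariant factors of ∂_2 are all 1, so H_1 = 0.
  H_2: rank ker ∂_2 − rank ∂_3 = (8 − 7) − 0 = 1, and there is no ∂_3, so H_2 = Z.

As a check, the Euler characteristic is 6 − 12 + 8 = 2, which agrees with 1 − 0 + 1 = 2.

Hence the Betti numbers are b_0 = 1, b_1 = 0, b_2 = 1.

b_0 = 1, b_1 = 0, b_2 = 1.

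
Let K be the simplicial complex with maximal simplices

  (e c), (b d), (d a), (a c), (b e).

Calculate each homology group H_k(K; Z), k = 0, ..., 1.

Take the total order a < b < c < d < e on the vertex set. Then K (dimension 1) consists of the simplices:

  0-simplices (5): a, b, c, d, e
  1-simplices (5): ac, ad, bd, be, ce

giving chain groups C_0 ≅ Z^5, C_1 ≅ Z^5.

Boundary ∂_1: C_1 → C_0 sends each edge [p,q] (with p < q) to q − p. For instance
  ∂bd = d − b.
The resulting 5×5 matrix has rank 4, and its Smith normal form has invariant factors (1,1,1,1).

Reading off H_k = ker ∂_k / im ∂_{k+1}:

  H_0: rank C_0 − rank ∂_1 = 5 − 4 = 1, and the invariant factors of ∂_1 are all 1, so H_0 ≅ Z.
  H_1: rank ker ∂_1 − rank ∂_2 = (5 − 4) − 0 = 1, and there is no ∂_2, so H_1 ≅ Z.

H_0 = Z,  H_1 = Z.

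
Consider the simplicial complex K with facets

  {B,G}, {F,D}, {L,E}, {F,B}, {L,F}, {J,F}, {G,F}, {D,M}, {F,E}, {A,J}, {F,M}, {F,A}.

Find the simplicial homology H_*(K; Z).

We work with the vertex ordering A < B < D < E < F < G < J < L < M. The simplices of K, each written with vertices in increasing order, are:

  0-simplices (9): A, B, D, E, F, G, J, L, M
  1-simplices (12): AF, AJ, BF, BG, DF, DM, EF, EL, FG, FJ, FL, FM

Hence C_0 ≅ Z^9, C_1 ≅ Z^12.

∂_1: C_1 → C_0 maps an edge to its endpoints' difference, ∂[p,q] = q − p. For instance
  ∂DM = M − D.
This gives a 9×12 integer matrix of rank 8; reducing to Smith normal form yields diagonal entries (1,1,1,1,1,1,1,1).

Now H_k = ker ∂_k / im ∂_{k+1}, so:

  H_0: rank C_0 − rank ∂_1 = 9 − 8 = 1, and the invariant factors of ∂_1 are all 1, so H_0 ≅ Z.
  H_1: rank ker ∂_1 − rank ∂_2 = (12 − 8) − 0 = 4, and there is no ∂_2, so H_1 ≅ Z^4.

As a check, the Euler characteristic is 9 − 12 = -3, which agrees with 1 − 4 = -3.
(K is a triangulation of a wedge of 4 circles.)

H_0 = Z,  H_1 = Z^4.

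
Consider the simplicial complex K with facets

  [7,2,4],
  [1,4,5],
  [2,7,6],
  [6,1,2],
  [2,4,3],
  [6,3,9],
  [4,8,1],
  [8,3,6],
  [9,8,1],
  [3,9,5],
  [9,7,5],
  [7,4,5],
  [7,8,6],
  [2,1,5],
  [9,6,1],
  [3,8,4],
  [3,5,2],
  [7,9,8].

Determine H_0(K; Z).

Fix the vertex order 1 < 2 < 3 < 4 < 5 < 6 < 7 < 8 < 9 and write every simplex with vertices in increasing order. Then dim K = 2 and the simplices of K are:

  0-simplices (9): [1], [2], [3], [4], [5], [6], [7], [8], [9]
  1-simplices (27): (27 of them)
  2-simplices (18): [1,2,5], [1,2,6], [1,4,5], [1,4,8], [1,6,9], [1,8,9], [2,3,4], [2,3,5], [2,4,7], [2,6,7], [3,4,8], [3,5,9], [3,6,8], [3,6,9], [4,5,7], [5,7,9], [6,7,8], [7,8,9]

giving chain groups C_0 ≅ Z^9, C_1 ≅ Z^27, C_2 ≅ Z^18.

The boundary map ∂_1: C_1 → C_0 sends each edge [p,q] (with p < q) to q − p. For instance
  ∂[4,7] = [7] − [4].
The resulting 9×27 matrix has rank 8, and its Smith normal form has invariant factors (1,1,1,1,1,1,1,1).

∂_2: C_2 → C_1 acts by ∂[p,q,r] = [q,r] − [p,r] + [p,q]. For instance
  ∂[1,2,6] = [2,6] − [1,6] + [1,2],
  ∂[2,6,7] = [6,7] − [2,7] + [2,6].
This gives a 27×18 integer matrix of rank 18; reducing to Smith normal form yields diagonal entries (1,1,1,1,1,1,1,1,1,1,1,1,1,1,1,1,1,2).

Computing H_k = (kernel of ∂_k) / (image of ∂_{k+1}):

  H_0: rank C_0 − rank ∂_1 = 9 − 8 = 1, and the invariant factors of ∂_1 are all 1, so H_0 = Z.

(K is a triangulation of the Klein bottle.)

H_0 = Z.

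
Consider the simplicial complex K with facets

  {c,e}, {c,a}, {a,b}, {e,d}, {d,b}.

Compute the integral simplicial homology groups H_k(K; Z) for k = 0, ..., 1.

H_0 = Z,  H_1 = Z.

Order the vertices as a < b < c < d < e. Listing each simplex with vertices in this order, K has dimension 1 with simplices:

  0-simplices (5): a, b, c, d, e
  1-simplices (5): ab, ac, bd, ce, de

giving chain groups C_0 ≅ Z^5, C_1 ≅ Z^5.

The boundary map ∂_1: C_1 → C_0 maps an edge to its endpoints' difference, ∂[p,q] = q − p. For instance
  ∂bd = d − b.
This gives a 5×5 integer matrix of rank 4; reducing to Smith normal form yields diagonal entries (1,1,1,1).

Now H_k = ker ∂_k / im ∂_{k+1}, so:

  H_0: rank C_0 − rank ∂_1 = 5 − 4 = 1, and the invariant factors of ∂_1 are all 1, so H_0 ≅ Z.
  H_1: rank ker ∂_1 − rank ∂_2 = (5 − 4) − 0 = 1, and there is no ∂_2, so H_1 ≅ Z.

(K is a triangulation of the circle S^1.)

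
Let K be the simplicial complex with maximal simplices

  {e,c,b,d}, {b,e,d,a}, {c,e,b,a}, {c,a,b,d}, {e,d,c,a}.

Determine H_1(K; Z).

H_1 ≅ 0.

Fix the vertex order a < b < c < d < e and write every simplex with vertices in increasing order. Then dim K = 3 and the simplices of K are:

  0-simplices (5): a, b, c, d, e
  1-simplices (10): ab, ac, ad, ae, bc, bd, be, cd, ce, de
  2-simplices (10): abc, abd, abe, acd, ace, ade, bcd, bce, bde, cde
  3-simplices (5): abcd, abce, abde, acde, bcde

giving chain groups C_0 ≅ Z^5, C_1 ≅ Z^10, C_2 ≅ Z^10, C_3 ≅ Z^5.

The boundary map ∂_1: C_1 → C_0 sends each edge [p,q] (with p < q) to q − p.
The resulting 5×10 matrix has rank 4, and its Smith normal form has invariant factors (1,1,1,1).

Boundary ∂_2: C_2 → C_1 acts by ∂[p,q,r] = [q,r] − [p,r] + [p,q]. For instance
  ∂bde = de − be + bd,
  ∂bcd = cd − bd + bc.
As a 10×10 matrix over Z this has rank 6, with invariant factors (1,1,1,1,1,1).

∂_3: C_3 → C_2 sends each 3-simplex σ to the alternating sum Σ_i (−1)^i (σ with its i-th vertex removed). For instance
  ∂bcde = cde − bde + bce − bcd,
  ∂acde = cde − ade + ace − acd.
This gives a 10×5 integer matrix of rank 4; reducing to Smith normal form yields diagonal entries (1,1,1,1).

Reading off H_k = ker ∂_k / im ∂_{k+1}:

  H_1: rank ker ∂_1 − rank ∂_2 = (10 − 4) − 6 = 0, and the invariant factors of ∂_2 are all 1, so H_1 = 0.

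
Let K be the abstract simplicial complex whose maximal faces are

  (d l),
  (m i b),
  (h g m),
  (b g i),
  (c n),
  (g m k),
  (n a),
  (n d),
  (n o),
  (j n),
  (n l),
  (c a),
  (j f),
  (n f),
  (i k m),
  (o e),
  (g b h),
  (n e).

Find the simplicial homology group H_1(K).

We work with the vertex ordering a < b < c < d < e < f < g < h < i < j < k < l < m < n < o. The simplices of K, each written with vertices in increasing order, are:

  0-simplices (15): a, b, c, d, e, f, g, h, i, j, k, l, m, n, o
  1-simplices (24): ac, an, bg, bh, bi, bm, cn, dl, dn, en, eo, fj, fn, gh, gi, gk, gm, hm, ik, im, jn, km, ln, no
  2-simplices (6): bgh, bgi, bim, ghm, gkm, ikm

giving chain groups C_0 ≅ Z^15, C_1 ≅ Z^24, C_2 ≅ Z^6.

∂_1: C_1 → C_0 is given by ∂[p,q] = [q] − [p].
The 15×24 boundary matrix has rank 13 and Smith normal form diag(1,1,1,1,1,1,1,1,1,1,1,1,1).

The boundary map ∂_2: C_2 → C_1 sends each 2-simplex [p,q,r] to [q,r] − [p,r] + [p,q]. For instance
  ∂bgh = gh − bh + bg,
  ∂ghm = hm − gm + gh.
The 24×6 boundary matrix has rank 6 and Smith normal form diag(1,1,1,1,1,1).

Reading off H_k = ker ∂_k / im ∂_{k+1}:

  H_1: rank ker ∂_1 − rank ∂_2 = (24 − 13) − 6 = 5, and the invariant factors of ∂_2 are all 1, so H_1 = Z^5.

(K is a triangulation of the disjoint union of the cylinder S^1 x I and a wedge of 4 circles.)

H_1 ≅ Z^5.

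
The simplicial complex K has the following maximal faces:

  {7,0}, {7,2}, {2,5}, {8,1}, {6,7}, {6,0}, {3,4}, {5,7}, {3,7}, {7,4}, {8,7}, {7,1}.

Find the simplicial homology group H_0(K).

K has 9 vertices, 12 edges.
rank ∂_0 = 0, rank ∂_1 = 8 ⇒ b_0 = 9 − 0 − 8 = 1; all invariant factors of ∂_1 are 1 so no torsion. So H_0 ≅ Z.

H_0 ≅ Z.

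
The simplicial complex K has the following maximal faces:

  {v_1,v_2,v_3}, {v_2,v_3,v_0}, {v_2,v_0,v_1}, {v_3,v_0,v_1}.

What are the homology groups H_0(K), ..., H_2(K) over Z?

Take the total order v_0 < v_1 < v_2 < v_3 on the vertex set. Then K (dimension 2) consists of the simplices:

  0-simplices (4): [v_0], [v_1], [v_2], [v_3]
  1-simplices (6): [v_0,v_1], [v_0,v_2], [v_0,v_3], [v_1,v_2], [v_1,v_3], [v_2,v_3]
  2-simplices (4): [v_0,v_1,v_2], [v_0,v_1,v_3], [v_0,v_2,v_3], [v_1,v_2,v_3]

giving chain groups C_0 ≅ Z^4, C_1 ≅ Z^6, C_2 ≅ Z^4.

∂_1: C_1 → C_0 maps an edge to its endpoints' difference, ∂[p,q] = q − p.
The 4×6 boundary matrix has rank 3 and Smith normal form diag(1,1,1).

∂_2: C_2 → C_1 acts by ∂[p,q,r] = [q,r] − [p,r] + [p,q]. For instance
  ∂[v_0,v_2,v_3] = [v_2,v_3] − [v_0,v_3] + [v_0,v_2],
  ∂[v_0,v_1,v_3] = [v_1,v_3] − [v_0,v_3] + [v_0,v_1].
The 6×4 boundary matrix has rank 3 and Smith normal form diag(1,1,1).

Now H_k = ker ∂_k / im ∂_{k+1}, so:

  H_0: rank C_0 − rank ∂_1 = 4 − 3 = 1, and the invariant factors of ∂_1 are all 1, so H_0 ≅ Z.
  H_1: rank ker ∂_1 − rank ∂_2 = (6 − 3) − 3 = 0, and the invariant factors of ∂_2 are all 1, so H_1 ≅ 0.
  H_2: rank ker ∂_2 − rank ∂_3 = (4 − 3) − 0 = 1, and there is no ∂_3, so H_2 ≅ Z.

As a check, the Euler characteristic is 4 − 6 + 4 = 2, which agrees with 1 − 0 + 1 = 2.

H_0 ≅ Z,  H_1 = 0,  H_2 ≅ Z.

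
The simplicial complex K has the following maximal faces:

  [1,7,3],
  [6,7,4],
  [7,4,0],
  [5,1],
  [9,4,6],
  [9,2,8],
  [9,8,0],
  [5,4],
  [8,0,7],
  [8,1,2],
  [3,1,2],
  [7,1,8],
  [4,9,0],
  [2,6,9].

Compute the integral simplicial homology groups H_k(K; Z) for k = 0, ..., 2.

H_0 ≅ Z,  H_1 ≅ Z,  H_2 = 0.

Order the vertices as 0 < 1 < 2 < 3 < 4 < 5 < 6 < 7 < 8 < 9. Listing each simplex with vertices in this order, K has dimension 2 with simplices:

  0-simplices (10): [0], [1], [2], [3], [4], [5], [6], [7], [8], [9]
  1-simplices (22): [0,4], [0,7], [0,8], [0,9], [1,2], [1,3], [1,5], [1,7], [1,8], [2,3], [2,6], [2,8], [2,9], [3,7], [4,5], [4,6], [4,7], [4,9], [6,7], [6,9], [7,8], [8,9]
  2-simplices (12): [0,4,7], [0,4,9], [0,7,8], [0,8,9], [1,2,3], [1,2,8], [1,3,7], [1,7,8], [2,6,9], [2,8,9], [4,6,7], [4,6,9]

so the chain groups are C_0 ≅ Z^10, C_1 ≅ Z^22, C_2 ≅ Z^12.

Boundary ∂_1: C_1 → C_0 sends each edge [p,q] (with p < q) to q − p. For instance
  ∂[0,7] = [7] − [0].
As a 10×22 matrix over Z this has rank 9, with invariant factors (1,1,1,1,1,1,1,1,1).

Boundary ∂_2: C_2 → C_1 sends each 2-simplex [p,q,r] to [q,r] − [p,r] + [p,q]. For instance
  ∂[1,2,3] = [2,3] − [1,3] + [1,2],
  ∂[0,4,9] = [4,9] − [0,9] + [0,4].
The resulting 22×12 matrix has rank 12, and its Smith normal form has invariant factors (1,1,1,1,1,1,1,1,1,1,1,1).

Reading off H_k = ker ∂_k / im ∂_{k+1}:

  H_0: rank C_0 − rank ∂_1 = 10 − 9 = 1, and the invariant factors of ∂_1 are all 1, so H_0 ≅ Z.
  H_1: rank ker ∂_1 − rank ∂_2 = (22 − 9) − 12 = 1, and the invariant factors of ∂_2 are all 1, so H_1 ≅ Z.
  H_2: rank ker ∂_2 − rank ∂_3 = (12 − 12) − 0 = 0, and there is no ∂_3, so H_2 ≅ 0.

As a check, the Euler characteristic is 10 − 22 + 12 = 0, which agrees with 1 − 1 + 0 = 0.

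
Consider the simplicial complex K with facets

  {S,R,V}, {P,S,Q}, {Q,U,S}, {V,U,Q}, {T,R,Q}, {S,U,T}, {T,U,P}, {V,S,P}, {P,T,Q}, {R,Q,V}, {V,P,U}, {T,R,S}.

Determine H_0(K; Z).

H_0 = Z.

Order the vertices as P < Q < R < S < T < U < V. Listing each simplex with vertices in this order, K has dimension 2 with simplices:

  0-simplices (7): P, Q, R, S, T, U, V
  1-simplices (18): PQ, PS, PT, PU, PV, QR, QS, QT, QU, QV, RS, RT, RV, ST, SU, SV, TU, UV
  2-simplices (12): PQS, PQT, PSV, PTU, PUV, QRT, QRV, QSU, QUV, RST, RSV, STU

so the chain groups are C_0 ≅ Z^7, C_1 ≅ Z^18, C_2 ≅ Z^12.

The boundary map ∂_1: C_1 → C_0 is given by ∂[p,q] = [q] − [p]. For instance
  ∂PV = V − P.
The resulting 7×18 matrix has rank 6, and its Smith normal form has invariant factors (1,1,1,1,1,1).

The boundary map ∂_2: C_2 → C_1 sends each 2-simplex [p,q,r] to [q,r] − [p,r] + [p,q]. For instance
  ∂PSV = SV − PV + PS,
  ∂PUV = UV − PV + PU.
This gives a 18×12 integer matrix of rank 12; reducing to Smith normal form yields diagonal entries (1,1,1,1,1,1,1,1,1,1,1,2).

Reading off H_k = ker ∂_k / im ∂_{k+1}:

  H_0: rank C_0 − rank ∂_1 = 7 − 6 = 1, and the invariant factors of ∂_1 are all 1, so H_0 ≅ Z.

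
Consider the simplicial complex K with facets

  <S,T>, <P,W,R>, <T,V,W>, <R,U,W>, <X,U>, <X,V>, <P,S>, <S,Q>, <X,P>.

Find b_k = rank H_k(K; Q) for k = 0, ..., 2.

b_0 = 1, b_1 = 3, b_2 = 0.

K has 9 vertices, 14 edges, 3 triangles.
rank ∂_0 = 0, rank ∂_1 = 8 ⇒ b_0 = 9 − 0 − 8 = 1; all invariant factors of ∂_1 are 1 so no torsion. So H_0 ≅ Z.
rank ∂_1 = 8, rank ∂_2 = 3 ⇒ b_1 = 14 − 8 − 3 = 3; all invariant factors of ∂_2 are 1 so no torsion. So H_1 ≅ Z^3.
rank ∂_2 = 3, rank ∂_3 = 0 ⇒ b_2 = 3 − 3 − 0 = 0. So H_2 ≅ 0.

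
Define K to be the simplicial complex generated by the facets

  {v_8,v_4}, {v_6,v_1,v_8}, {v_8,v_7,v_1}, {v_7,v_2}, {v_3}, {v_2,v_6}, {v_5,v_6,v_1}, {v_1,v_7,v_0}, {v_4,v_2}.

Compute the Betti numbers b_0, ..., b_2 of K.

b_0 = 2, b_1 = 2, b_2 = 0.

We work with the vertex ordering v_0 < v_1 < v_2 < v_3 < v_4 < v_5 < v_6 < v_7 < v_8. The simplices of K, each written with vertices in increasing order, are:

  0-simplices (9): [v_0], [v_1], [v_2], [v_3], [v_4], [v_5], [v_6], [v_7], [v_8]
  1-simplices (13): [v_0,v_1], [v_0,v_7], [v_1,v_5], [v_1,v_6], [v_1,v_7], [v_1,v_8], [v_2,v_4], [v_2,v_6], [v_2,v_7], [v_4,v_8], [v_5,v_6], [v_6,v_8], [v_7,v_8]
  2-simplices (4): [v_0,v_1,v_7], [v_1,v_5,v_6], [v_1,v_6,v_8], [v_1,v_7,v_8]

giving chain groups C_0 ≅ Z^9, C_1 ≅ Z^13, C_2 ≅ Z^4.

Boundary ∂_1: C_1 → C_0 is given by ∂[p,q] = [q] − [p]. For instance
  ∂[v_6,v_8] = [v_8] − [v_6].
This gives a 9×13 integer matrix of rank 7; reducing to Smith normal form yields diagonal entries (1,1,1,1,1,1,1).

The boundary map ∂_2: C_2 → C_1 sends each 2-simplex [p,q,r] to [q,r] − [p,r] + [p,q]. For instance
  ∂[v_1,v_7,v_8] = [v_7,v_8] − [v_1,v_8] + [v_1,v_7],
  ∂[v_1,v_5,v_6] = [v_5,v_6] − [v_1,v_6] + [v_1,v_5].
The resulting 13×4 matrix has rank 4, and its Smith normal form has invariant factors (1,1,1,1).

From H_k ≅ ker(∂_k) / im(∂_{k+1}) we obtain:

  H_0: rank C_0 − rank ∂_1 = 9 − 7 = 2, and the invariant factors of ∂_1 are all 1, so H_0 ≅ Z^2.
  H_1: rank ker ∂_1 − rank ∂_2 = (13 − 7) − 4 = 2, and the invariant factors of ∂_2 are all 1, so H_1 ≅ Z^2.
  H_2: rank ker ∂_2 − rank ∂_3 = (4 − 4) − 0 = 0, and there is no ∂_3, so H_2 ≅ 0.

As a check, the Euler characteristic is 9 − 13 + 4 = 0, which agrees with 2 − 2 + 0 = 0.

Hence the Betti numbers are b_0 = 2, b_1 = 2, b_2 = 0.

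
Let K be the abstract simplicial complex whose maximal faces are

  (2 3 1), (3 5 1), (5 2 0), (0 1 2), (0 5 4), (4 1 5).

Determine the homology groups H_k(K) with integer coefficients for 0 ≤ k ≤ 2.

H_0 = Z,  H_1 = Z,  H_2 = 0.

Fix the vertex order 0 < 1 < 2 < 3 < 4 < 5 and write every simplex with vertices in increasing order. Then dim K = 2 and the simplices of K are:

  0-simplices (6): [0], [1], [2], [3], [4], [5]
  1-simplices (12): [0,1], [0,2], [0,4], [0,5], [1,2], [1,3], [1,4], [1,5], [2,3], [2,5], [3,5], [4,5]
  2-simplices (6): [0,1,2], [0,2,5], [0,4,5], [1,2,3], [1,3,5], [1,4,5]

giving chain groups C_0 ≅ Z^6, C_1 ≅ Z^12, C_2 ≅ Z^6.

∂_1: C_1 → C_0 is given by ∂[p,q] = [q] − [p].
The resulting 6×12 matrix has rank 5, and its Smith normal form has invariant factors (1,1,1,1,1).

Boundary ∂_2: C_2 → C_1 acts by ∂[p,q,r] = [q,r] − [p,r] + [p,q]. For instance
  ∂[1,4,5] = [4,5] − [1,5] + [1,4],
  ∂[0,4,5] = [4,5] − [0,5] + [0,4].
The resulting 12×6 matrix has rank 6, and its Smith normal form has invariant factors (1,1,1,1,1,1).

Reading off H_k = ker ∂_k / im ∂_{k+1}:

  H_0: rank C_0 − rank ∂_1 = 6 − 5 = 1, and the invariant factors of ∂_1 are all 1, so H_0 = Z.
  H_1: rank ker ∂_1 − rank ∂_2 = (12 − 5) − 6 = 1, and the invariant factors of ∂_2 are all 1, so H_1 = Z.
  H_2: rank ker ∂_2 − rank ∂_3 = (6 − 6) − 0 = 0, and there is no ∂_3, so H_2 = 0.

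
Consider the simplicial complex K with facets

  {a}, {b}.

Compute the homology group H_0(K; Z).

K has 2 vertices.
rank ∂_0 = 0, rank ∂_1 = 0 ⇒ b_0 = 2 − 0 − 0 = 2. So H_0 = Z^2.

H_0 = Z^2.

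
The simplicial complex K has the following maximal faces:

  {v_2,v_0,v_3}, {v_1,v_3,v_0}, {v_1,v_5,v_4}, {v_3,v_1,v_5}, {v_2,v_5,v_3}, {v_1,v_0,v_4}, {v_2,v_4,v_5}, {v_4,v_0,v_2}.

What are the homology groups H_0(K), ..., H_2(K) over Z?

K has 6 vertices, 12 edges, 8 triangles.
rank ∂_0 = 0, rank ∂_1 = 5 ⇒ b_0 = 6 − 0 − 5 = 1; all invariant factors of ∂_1 are 1 so no torsion. So H_0 ≅ Z.
rank ∂_1 = 5, rank ∂_2 = 7 ⇒ b_1 = 12 − 5 − 7 = 0; all invariant factors of ∂_2 are 1 so no torsion. So H_1 ≅ 0.
rank ∂_2 = 7, rank ∂_3 = 0 ⇒ b_2 = 8 − 7 − 0 = 1. So H_2 ≅ Z.

H_0 ≅ Z,  H_1 = 0,  H_2 ≅ Z.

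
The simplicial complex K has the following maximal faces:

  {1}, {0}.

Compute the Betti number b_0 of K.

Fix the vertex order 0 < 1 and write every simplex with vertices in increasing order. Then dim K = 0 and the simplices of K are:

  0-simplices (2): [0], [1]

so the chain groups are C_0 ≅ Z^2.

From H_k ≅ ker(∂_k) / im(∂_{k+1}) we obtain:

  H_0: rank C_0 − rank ∂_1 = 2 − 0 = 2, and there is no ∂_1, so H_0 = Z^2.

(K is a triangulation of a set of 2 points.)

Hence the Betti numbers are b_0 = 2.

b_0 = 2.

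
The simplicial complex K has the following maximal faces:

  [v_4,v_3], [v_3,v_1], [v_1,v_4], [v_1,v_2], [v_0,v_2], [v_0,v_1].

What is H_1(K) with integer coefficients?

We work with the vertex ordering v_0 < v_1 < v_2 < v_3 < v_4. The simplices of K, each written with vertices in increasing order, are:

  0-simplices (5): [v_0], [v_1], [v_2], [v_3], [v_4]
  1-simplices (6): [v_0,v_1], [v_0,v_2], [v_1,v_2], [v_1,v_3], [v_1,v_4], [v_3,v_4]

so the chain groups are C_0 ≅ Z^5, C_1 ≅ Z^6.

The boundary map ∂_1: C_1 → C_0 is given by ∂[p,q] = [q] − [p].
The 5×6 boundary matrix has rank 4 and Smith normal form diag(1,1,1,1).

Now H_k = ker ∂_k / im ∂_{k+1}, so:

  H_1: rank ker ∂_1 − rank ∂_2 = (6 − 4) − 0 = 2, and there is no ∂_2, so H_1 ≅ Z^2.

(K is a triangulation of a wedge of 2 circles.)

H_1 = Z^2.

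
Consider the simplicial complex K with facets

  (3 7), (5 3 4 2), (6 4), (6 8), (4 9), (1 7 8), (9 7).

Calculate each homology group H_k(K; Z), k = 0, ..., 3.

H_0 = Z,  H_1 = Z^2,  H_2 = 0,  H_3 = 0.

K has 9 vertices, 14 edges, 5 triangles, 1 3-simplex.
rank ∂_0 = 0, rank ∂_1 = 8 ⇒ b_0 = 9 − 0 − 8 = 1; all invariant factors of ∂_1 are 1 so no torsion. So H_0 ≅ Z.
rank ∂_1 = 8, rank ∂_2 = 4 ⇒ b_1 = 14 − 8 − 4 = 2; all invariant factors of ∂_2 are 1 so no torsion. So H_1 ≅ Z^2.
rank ∂_2 = 4, rank ∂_3 = 1 ⇒ b_2 = 5 − 4 − 1 = 0; all invariant factors of ∂_3 are 1 so no torsion. So H_2 ≅ 0.
rank ∂_3 = 1, rank ∂_4 = 0 ⇒ b_3 = 1 − 1 − 0 = 0. So H_3 ≅ 0.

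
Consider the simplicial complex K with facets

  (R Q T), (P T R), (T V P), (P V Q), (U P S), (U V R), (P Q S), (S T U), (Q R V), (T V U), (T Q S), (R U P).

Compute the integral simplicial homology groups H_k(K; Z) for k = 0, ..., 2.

Order the vertices as P < Q < R < S < T < U < V. Listing each simplex with vertices in this order, K has dimension 2 with simplices:

  0-simplices (7): P, Q, R, S, T, U, V
  1-simplices (18): PQ, PR, PS, PT, PU, PV, QR, QS, QT, QV, RT, RU, RV, ST, SU, TU, TV, UV
  2-simplices (12): PQS, PQV, PRT, PRU, PSU, PTV, QRT, QRV, QST, RUV, STU, TUV

giving chain groups C_0 ≅ Z^7, C_1 ≅ Z^18, C_2 ≅ Z^12.

The boundary map ∂_1: C_1 → C_0 maps an edge to its endpoints' difference, ∂[p,q] = q − p.
As a 7×18 matrix over Z this has rank 6, with invariant factors (1,1,1,1,1,1).

Boundary ∂_2: C_2 → C_1 sends each 2-simplex [p,q,r] to [q,r] − [p,r] + [p,q]. For instance
  ∂PTV = TV − PV + PT,
  ∂QST = ST − QT + QS.
As a 18×12 matrix over Z this has rank 12, with invariant factors (1,1,1,1,1,1,1,1,1,1,1,2).

Reading off H_k = ker ∂_k / im ∂_{k+1}:

  H_0: rank C_0 − rank ∂_1 = 7 − 6 = 1, and the invariant factors of ∂_1 are all 1, so H_0 = Z.
  H_1: rank ker ∂_1 − rank ∂_2 = (18 − 6) − 12 = 0, and ∂_2 has invariant factor 2 > 1, so H_1 = Z_2.
  H_2: rank ker ∂_2 − rank ∂_3 = (12 − 12) − 0 = 0, and there is no ∂_3, so H_2 = 0.

H_0 = Z,  H_1 = Z_2,  H_2 = 0.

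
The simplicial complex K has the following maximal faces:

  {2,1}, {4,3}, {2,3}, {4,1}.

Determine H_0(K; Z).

H_0 = Z.

We work with the vertex ordering 1 < 2 < 3 < 4. The simplices of K, each written with vertices in increasing order, are:

  0-simplices (4): [1], [2], [3], [4]
  1-simplices (4): [1,2], [1,4], [2,3], [3,4]

giving chain groups C_0 ≅ Z^4, C_1 ≅ Z^4.

Boundary ∂_1: C_1 → C_0 is given by ∂[p,q] = [q] − [p].
This gives a 4×4 integer matrix of rank 3; reducing to Smith normal form yields diagonal entries (1,1,1).

Reading off H_k = ker ∂_k / im ∂_{k+1}:

  H_0: rank C_0 − rank ∂_1 = 4 − 3 = 1, and the invariant factors of ∂_1 are all 1, so H_0 ≅ Z.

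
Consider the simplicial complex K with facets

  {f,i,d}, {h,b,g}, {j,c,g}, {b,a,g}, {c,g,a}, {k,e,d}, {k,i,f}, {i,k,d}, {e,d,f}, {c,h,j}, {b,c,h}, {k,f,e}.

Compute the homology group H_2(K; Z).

K has 11 vertices, 21 edges, 12 triangles.
rank ∂_2 = 11, rank ∂_3 = 0 ⇒ b_2 = 12 − 11 − 0 = 1. So H_2 ≅ Z.

H_2 ≅ Z.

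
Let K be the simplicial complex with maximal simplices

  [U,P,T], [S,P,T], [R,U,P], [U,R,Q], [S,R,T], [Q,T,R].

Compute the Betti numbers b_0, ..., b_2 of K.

b_0 = 1, b_1 = 1, b_2 = 0.

K has 6 vertices, 12 edges, 6 triangles.
rank ∂_0 = 0, rank ∂_1 = 5 ⇒ b_0 = 6 − 0 − 5 = 1; all invariant factors of ∂_1 are 1 so no torsion. So H_0 ≅ Z.
rank ∂_1 = 5, rank ∂_2 = 6 ⇒ b_1 = 12 − 5 − 6 = 1; all invariant factors of ∂_2 are 1 so no torsion. So H_1 ≅ Z.
rank ∂_2 = 6, rank ∂_3 = 0 ⇒ b_2 = 6 − 6 − 0 = 0. So H_2 ≅ 0.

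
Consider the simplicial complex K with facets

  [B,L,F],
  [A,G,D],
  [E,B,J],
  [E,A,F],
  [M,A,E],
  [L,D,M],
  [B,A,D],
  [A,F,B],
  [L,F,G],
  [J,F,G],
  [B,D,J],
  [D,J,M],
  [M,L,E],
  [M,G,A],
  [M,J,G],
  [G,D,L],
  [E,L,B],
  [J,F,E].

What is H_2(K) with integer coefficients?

We work with the vertex ordering A < B < D < E < F < G < J < L < M. The simplices of K, each written with vertices in increasing order, are:

  0-simplices (9): A, B, D, E, F, G, J, L, M
  1-simplices (27): AB, AD, AE, AF, AG, AM, BD, BE, BF, BJ, BL, DG, DJ, DL, DM, EF, EJ, EL, EM, FG, FJ, FL, GJ, GL, GM, JM, LM
  2-simplices (18): ABD, ABF, ADG, AEF, AEM, AGM, BDJ, BEJ, BEL, BFL, DGL, DJM, DLM, EFJ, ELM, FGJ, FGL, GJM

so the chain groups are C_0 ≅ Z^9, C_1 ≅ Z^27, C_2 ≅ Z^18.

∂_1: C_1 → C_0 maps an edge to its endpoints' difference, ∂[p,q] = q − p. For instance
  ∂EF = F − E.
The resulting 9×27 matrix has rank 8, and its Smith normal form has invariant factors (1,1,1,1,1,1,1,1).

The boundary map ∂_2: C_2 → C_1 acts by ∂[p,q,r] = [q,r] − [p,r] + [p,q]. For instance
  ∂BFL = FL − BL + BF,
  ∂EFJ = FJ − EJ + EF.
The 27×18 boundary matrix has rank 18 and Smith normal form diag(1,1,1,1,1,1,1,1,1,1,1,1,1,1,1,1,1,2).

Reading off H_k = ker ∂_k / im ∂_{k+1}:

  H_2: rank ker ∂_2 − rank ∂_3 = (18 − 18) − 0 = 0, and there is no ∂_3, so H_2 ≅ 0.

(K is a triangulation of the Klein bottle.)

H_2 ≅ 0.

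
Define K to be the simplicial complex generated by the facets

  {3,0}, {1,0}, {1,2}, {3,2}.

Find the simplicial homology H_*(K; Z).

H_0 ≅ Z,  H_1 ≅ Z.

We work with the vertex ordering 0 < 1 < 2 < 3. The simplices of K, each written with vertices in increasing order, are:

  0-simplices (4): [0], [1], [2], [3]
  1-simplices (4): [0,1], [0,3], [1,2], [2,3]

so the chain groups are C_0 ≅ Z^4, C_1 ≅ Z^4.

The boundary map ∂_1: C_1 → C_0 maps an edge to its endpoints' difference, ∂[p,q] = q − p. For instance
  ∂[0,1] = [1] − [0].
The 4×4 boundary matrix has rank 3 and Smith normal form diag(1,1,1).

From H_k ≅ ker(∂_k) / im(∂_{k+1}) we obtain:

  H_0: rank C_0 − rank ∂_1 = 4 − 3 = 1, and the invariant factors of ∂_1 are all 1, so H_0 = Z.
  H_1: rank ker ∂_1 − rank ∂_2 = (4 − 3) − 0 = 1, and there is no ∂_2, so H_1 = Z.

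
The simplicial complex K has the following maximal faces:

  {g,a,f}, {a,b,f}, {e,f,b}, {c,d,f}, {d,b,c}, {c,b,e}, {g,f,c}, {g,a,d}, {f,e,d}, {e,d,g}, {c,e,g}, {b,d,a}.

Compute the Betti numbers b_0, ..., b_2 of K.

Fix the vertex order a < b < c < d < e < f < g and write every simplex with vertices in increasing order. Then dim K = 2 and the simplices of K are:

  0-simplices (7): a, b, c, d, e, f, g
  1-simplices (18): ab, ad, af, ag, bc, bd, be, bf, cd, ce, cf, cg, de, df, dg, ef, eg, fg
  2-simplices (12): abd, abf, adg, afg, bcd, bce, bef, cdf, ceg, cfg, def, deg

so the chain groups are C_0 ≅ Z^7, C_1 ≅ Z^18, C_2 ≅ Z^12.

∂_1: C_1 → C_0 is given by ∂[p,q] = [q] − [p]. For instance
  ∂be = e − b.
The 7×18 boundary matrix has rank 6 and Smith normal form diag(1,1,1,1,1,1).

Boundary ∂_2: C_2 → C_1 sends each 2-simplex [p,q,r] to [q,r] − [p,r] + [p,q]. For instance
  ∂bce = ce − be + bc,
  ∂abd = bd − ad + ab.
This gives a 18×12 integer matrix of rank 12; reducing to Smith normal form yields diagonal entries (1,1,1,1,1,1,1,1,1,1,1,2).

From H_k ≅ ker(∂_k) / im(∂_{k+1}) we obtain:

  H_0: rank C_0 − rank ∂_1 = 7 − 6 = 1, and the invariant factors of ∂_1 are all 1, so H_0 = Z.
  H_1: rank ker ∂_1 − rank ∂_2 = (18 − 6) − 12 = 0, and ∂_2 has invariant factor 2 > 1, so H_1 = Z/2.
  H_2: rank ker ∂_2 − rank ∂_3 = (12 − 12) − 0 = 0, and there is no ∂_3, so H_2 = 0.

As a check, the Euler characteristic is 7 − 18 + 12 = 1, which agrees with 1 − 0 + 0 = 1.
(K is a triangulation of the real projective plane RP^2.)

Hence the Betti numbers are b_0 = 1, b_1 = 0, b_2 = 0.

b_0 = 1, b_1 = 0, b_2 = 0.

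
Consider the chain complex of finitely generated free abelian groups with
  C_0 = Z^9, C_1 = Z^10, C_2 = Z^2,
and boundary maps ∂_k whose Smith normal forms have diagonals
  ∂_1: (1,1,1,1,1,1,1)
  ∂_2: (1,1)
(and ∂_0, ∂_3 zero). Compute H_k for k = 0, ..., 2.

H_0 = Z^2,  H_1 = Z,  H_2 = 0.

H_0: b_0 = 9 − 0 − 7 = 2; torsion from ∂_1 factors > 1: none. So H_0 = Z^2.
H_1: b_1 = 10 − 7 − 2 = 1; torsion from ∂_2 factors > 1: none. So H_1 = Z.
H_2: b_2 = 2 − 2 − 0 = 0; torsion from ∂_3 factors > 1: none. So H_2 = 0.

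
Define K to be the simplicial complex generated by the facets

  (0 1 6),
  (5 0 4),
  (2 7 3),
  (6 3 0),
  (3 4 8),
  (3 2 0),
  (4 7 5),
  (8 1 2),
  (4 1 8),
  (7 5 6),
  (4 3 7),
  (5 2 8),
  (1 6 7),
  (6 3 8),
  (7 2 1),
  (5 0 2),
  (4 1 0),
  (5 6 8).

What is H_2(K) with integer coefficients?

H_2 ≅ Z.

Take the total order 0 < 1 < 2 < 3 < 4 < 5 < 6 < 7 < 8 on the vertex set. Then K (dimension 2) consists of the simplices:

  0-simplices (9): [0], [1], [2], [3], [4], [5], [6], [7], [8]
  1-simplices (27): (27 of them)
  2-simplices (18): [0,1,4], [0,1,6], [0,2,3], [0,2,5], [0,3,6], [0,4,5], [1,2,7], [1,2,8], [1,4,8], [1,6,7], [2,3,7], [2,5,8], [3,4,7], [3,4,8], [3,6,8], [4,5,7], [5,6,7], [5,6,8]

Hence C_0 ≅ Z^9, C_1 ≅ Z^27, C_2 ≅ Z^18.

The boundary map ∂_1: C_1 → C_0 sends each edge [p,q] (with p < q) to q − p.
The resulting 9×27 matrix has rank 8, and its Smith normal form has invariant factors (1,1,1,1,1,1,1,1).

The boundary map ∂_2: C_2 → C_1 sends each 2-simplex [p,q,r] to [q,r] − [p,r] + [p,q]. For instance
  ∂[1,4,8] = [4,8] − [1,8] + [1,4],
  ∂[3,4,7] = [4,7] − [3,7] + [3,4].
As a 27×18 matrix over Z this has rank 17, with invariant factors (1,1,1,1,1,1,1,1,1,1,1,1,1,1,1,1,1).

Now H_k = ker ∂_k / im ∂_{k+1}, so:

  H_2: rank ker ∂_2 − rank ∂_3 = (18 − 17) − 0 = 1, and there is no ∂_3, so H_2 = Z.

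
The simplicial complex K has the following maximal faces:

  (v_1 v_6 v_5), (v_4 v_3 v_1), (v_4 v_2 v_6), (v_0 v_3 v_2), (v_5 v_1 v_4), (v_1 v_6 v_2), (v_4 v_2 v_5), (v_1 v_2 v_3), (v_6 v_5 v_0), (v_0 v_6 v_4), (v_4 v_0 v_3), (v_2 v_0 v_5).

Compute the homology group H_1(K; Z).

H_1 ≅ Z/2Z.

Fix the vertex order v_0 < v_1 < v_2 < v_3 < v_4 < v_5 < v_6 and write every simplex with vertices in increasing order. Then dim K = 2 and the simplices of K are:

  0-simplices (7): [v_0], [v_1], [v_2], [v_3], [v_4], [v_5], [v_6]
  1-simplices (18): (18 of them)
  2-simplices (12): (12 of them)

giving chain groups C_0 ≅ Z^7, C_1 ≅ Z^18, C_2 ≅ Z^12.

∂_1: C_1 → C_0 is given by ∂[p,q] = [q] − [p]. For instance
  ∂[v_2,v_6] = [v_6] − [v_2].
The resulting 7×18 matrix has rank 6, and its Smith normal form has invariant factors (1,1,1,1,1,1).

∂_2: C_2 → C_1 sends each 2-simplex [p,q,r] to [q,r] − [p,r] + [p,q]. For instance
  ∂[v_1,v_3,v_4] = [v_3,v_4] − [v_1,v_4] + [v_1,v_3],
  ∂[v_0,v_2,v_5] = [v_2,v_5] − [v_0,v_5] + [v_0,v_2].
The resulting 18×12 matrix has rank 12, and its Smith normal form has invariant factors (1,1,1,1,1,1,1,1,1,1,1,2).

From H_k ≅ ker(∂_k) / im(∂_{k+1}) we obtain:

  H_1: rank ker ∂_1 − rank ∂_2 = (18 − 6) − 12 = 0, and ∂_2 has invariant factor 2 > 1, so H_1 ≅ Z/2Z.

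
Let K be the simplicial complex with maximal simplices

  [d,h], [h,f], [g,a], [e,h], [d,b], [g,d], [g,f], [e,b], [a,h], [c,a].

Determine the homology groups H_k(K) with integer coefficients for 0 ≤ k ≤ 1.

H_0 ≅ Z,  H_1 ≅ Z^3.

Fix the vertex order a < b < c < d < e < f < g < h and write every simplex with vertices in increasing order. Then dim K = 1 and the simplices of K are:

  0-simplices (8): a, b, c, d, e, f, g, h
  1-simplices (10): ac, ag, ah, bd, be, dg, dh, eh, fg, fh

giving chain groups C_0 ≅ Z^8, C_1 ≅ Z^10.

The boundary map ∂_1: C_1 → C_0 maps an edge to its endpoints' difference, ∂[p,q] = q − p.
This gives a 8×10 integer matrix of rank 7; reducing to Smith normal form yields diagonal entries (1,1,1,1,1,1,1).

Now H_k = ker ∂_k / im ∂_{k+1}, so:

  H_0: rank C_0 − rank ∂_1 = 8 − 7 = 1, and the invariant factors of ∂_1 are all 1, so H_0 ≅ Z.
  H_1: rank ker ∂_1 − rank ∂_2 = (10 − 7) − 0 = 3, and there is no ∂_2, so H_1 ≅ Z^3.

As a check, the Euler characteristic is 8 − 10 = -2, which agrees with 1 − 3 = -2.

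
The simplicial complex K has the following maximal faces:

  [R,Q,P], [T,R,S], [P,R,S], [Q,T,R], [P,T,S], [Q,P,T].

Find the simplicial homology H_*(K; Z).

H_0 = Z,  H_1 = 0,  H_2 = Z.

Take the total order P < Q < R < S < T on the vertex set. Then K (dimension 2) consists of the simplices:

  0-simplices (5): P, Q, R, S, T
  1-simplices (9): PQ, PR, PS, PT, QR, QT, RS, RT, ST
  2-simplices (6): PQR, PQT, PRS, PST, QRT, RST

giving chain groups C_0 ≅ Z^5, C_1 ≅ Z^9, C_2 ≅ Z^6.

Boundary ∂_1: C_1 → C_0 sends each edge [p,q] (with p < q) to q − p.
This gives a 5×9 integer matrix of rank 4; reducing to Smith normal form yields diagonal entries (1,1,1,1).

Boundary ∂_2: C_2 → C_1 sends each 2-simplex [p,q,r] to [q,r] − [p,r] + [p,q]. For instance
  ∂PQR = QR − PR + PQ,
  ∂PRS = RS − PS + PR.
This gives a 9×6 integer matrix of rank 5; reducing to Smith normal form yields diagonal entries (1,1,1,1,1).

Computing H_k = (kernel of ∂_k) / (image of ∂_{k+1}):

  H_0: rank C_0 − rank ∂_1 = 5 − 4 = 1, and the invariant factors of ∂_1 are all 1, so H_0 ≅ Z.
  H_1: rank ker ∂_1 − rank ∂_2 = (9 − 4) − 5 = 0, and the invariant factors of ∂_2 are all 1, so H_1 ≅ 0.
  H_2: rank ker ∂_2 − rank ∂_3 = (6 − 5) − 0 = 1, and there is no ∂_3, so H_2 ≅ Z.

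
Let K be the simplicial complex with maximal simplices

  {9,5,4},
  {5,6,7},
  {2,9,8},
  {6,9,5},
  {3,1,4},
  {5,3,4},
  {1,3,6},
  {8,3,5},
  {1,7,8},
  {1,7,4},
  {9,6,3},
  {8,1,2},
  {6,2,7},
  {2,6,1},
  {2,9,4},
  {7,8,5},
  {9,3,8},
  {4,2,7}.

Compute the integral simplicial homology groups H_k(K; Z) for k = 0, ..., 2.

Take the total order 1 < 2 < 3 < 4 < 5 < 6 < 7 < 8 < 9 on the vertex set. Then K (dimension 2) consists of the simplices:

  0-simplices (9): [1], [2], [3], [4], [5], [6], [7], [8], [9]
  1-simplices (27): (27 of them)
  2-simplices (18): [1,2,6], [1,2,8], [1,3,4], [1,3,6], [1,4,7], [1,7,8], [2,4,7], [2,4,9], [2,6,7], [2,8,9], [3,4,5], [3,5,8], [3,6,9], [3,8,9], [4,5,9], [5,6,7], [5,6,9], [5,7,8]

so the chain groups are C_0 ≅ Z^9, C_1 ≅ Z^27, C_2 ≅ Z^18.

The boundary map ∂_1: C_1 → C_0 is given by ∂[p,q] = [q] − [p]. For instance
  ∂[2,7] = [7] − [2].
The 9×27 boundary matrix has rank 8 and Smith normal form diag(1,1,1,1,1,1,1,1).

∂_2: C_2 → C_1 acts by ∂[p,q,r] = [q,r] − [p,r] + [p,q]. For instance
  ∂[1,2,8] = [2,8] − [1,8] + [1,2],
  ∂[4,5,9] = [5,9] − [4,9] + [4,5].
This gives a 27×18 integer matrix of rank 18; reducing to Smith normal form yields diagonal entries (1,1,1,1,1,1,1,1,1,1,1,1,1,1,1,1,1,2).

From H_k ≅ ker(∂_k) / im(∂_{k+1}) we obtain:

  H_0: rank C_0 − rank ∂_1 = 9 − 8 = 1, and the invariant factors of ∂_1 are all 1, so H_0 ≅ Z.
  H_1: rank ker ∂_1 − rank ∂_2 = (27 − 8) − 18 = 1, and ∂_2 has invariant factor 2 > 1, so H_1 ≅ Z ⊕ Z/2.
  H_2: rank ker ∂_2 − rank ∂_3 = (18 − 18) − 0 = 0, and there is no ∂_3, so H_2 ≅ 0.

H_0 ≅ Z,  H_1 ≅ Z ⊕ Z/2,  H_2 = 0.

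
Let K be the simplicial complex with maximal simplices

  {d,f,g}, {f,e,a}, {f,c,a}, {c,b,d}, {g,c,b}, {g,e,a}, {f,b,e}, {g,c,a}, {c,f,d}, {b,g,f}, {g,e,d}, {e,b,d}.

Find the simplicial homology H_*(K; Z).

H_0 = Z,  H_1 = Z/2,  H_2 = 0.

Fix the vertex order a < b < c < d < e < f < g and write every simplex with vertices in increasing order. Then dim K = 2 and the simplices of K are:

  0-simplices (7): a, b, c, d, e, f, g
  1-simplices (18): ac, ae, af, ag, bc, bd, be, bf, bg, cd, cf, cg, de, df, dg, ef, eg, fg
  2-simplices (12): acf, acg, aef, aeg, bcd, bcg, bde, bef, bfg, cdf, deg, dfg

giving chain groups C_0 ≅ Z^7, C_1 ≅ Z^18, C_2 ≅ Z^12.

∂_1: C_1 → C_0 sends each edge [p,q] (with p < q) to q − p.
As a 7×18 matrix over Z this has rank 6, with invariant factors (1,1,1,1,1,1).

Boundary ∂_2: C_2 → C_1 maps a triangle to the signed sum of its edges. For instance
  ∂dfg = fg − dg + df,
  ∂aef = ef − af + ae.
As a 18×12 matrix over Z this has rank 12, with invariant factors (1,1,1,1,1,1,1,1,1,1,1,2).

Reading off H_k = ker ∂_k / im ∂_{k+1}:

  H_0: rank C_0 − rank ∂_1 = 7 − 6 = 1, and the invariant factors of ∂_1 are all 1, so H_0 ≅ Z.
  H_1: rank ker ∂_1 − rank ∂_2 = (18 − 6) − 12 = 0, and ∂_2 has invariant factor 2 > 1, so H_1 ≅ Z/2.
  H_2: rank ker ∂_2 − rank ∂_3 = (12 − 12) − 0 = 0, and there is no ∂_3, so H_2 ≅ 0.

As a check, the Euler characteristic is 7 − 18 + 12 = 1, which agrees with 1 − 0 + 0 = 1.
(K is a triangulation of the real projective plane RP^2.)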